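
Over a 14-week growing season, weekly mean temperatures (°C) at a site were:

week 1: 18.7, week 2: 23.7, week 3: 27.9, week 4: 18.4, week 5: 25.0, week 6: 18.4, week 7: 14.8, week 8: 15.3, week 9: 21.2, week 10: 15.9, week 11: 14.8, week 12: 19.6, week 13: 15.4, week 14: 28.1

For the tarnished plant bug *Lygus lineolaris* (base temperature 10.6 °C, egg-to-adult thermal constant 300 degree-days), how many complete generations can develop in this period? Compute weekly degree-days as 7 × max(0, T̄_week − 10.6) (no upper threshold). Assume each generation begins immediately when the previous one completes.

3 generations

Weekly DD (7 × max(0, T̄ − 10.6)): 56.7, 91.7, 121.1, 54.6, 100.8, 54.6, 29.4, 32.9, 74.2, 37.1, 29.4, 63.0, 33.6, 122.5.
Season total = 901.6 DD.
Complete generations = ⌊901.6 / 300⌋ = 3.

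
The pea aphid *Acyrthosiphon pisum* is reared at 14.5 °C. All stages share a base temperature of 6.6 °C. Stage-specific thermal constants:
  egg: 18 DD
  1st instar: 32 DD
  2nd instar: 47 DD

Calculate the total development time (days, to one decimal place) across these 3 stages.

Daily accumulation at 14.5 °C = 14.5 − 6.6 = 7.9 DD/day.
Total K = 18 + 32 + 47 = 97 DD.
Total duration = 97 / 7.9 = 12.278 ≈ 12.3 days.

12.3 days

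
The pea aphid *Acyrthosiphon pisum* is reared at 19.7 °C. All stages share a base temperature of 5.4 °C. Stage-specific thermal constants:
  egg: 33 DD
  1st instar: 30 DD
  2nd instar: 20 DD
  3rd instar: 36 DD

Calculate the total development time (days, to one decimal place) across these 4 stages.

Daily accumulation at 19.7 °C = 19.7 − 5.4 = 14.3 DD/day.
Total K = 33 + 30 + 20 + 36 = 119 DD.
Total duration = 119 / 14.3 = 8.322 ≈ 8.3 days.

8.3 days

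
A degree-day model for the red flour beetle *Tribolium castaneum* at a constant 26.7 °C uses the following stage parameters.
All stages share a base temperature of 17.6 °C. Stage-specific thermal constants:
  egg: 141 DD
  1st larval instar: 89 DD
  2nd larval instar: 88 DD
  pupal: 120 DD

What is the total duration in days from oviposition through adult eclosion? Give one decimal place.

Daily accumulation at 26.7 °C = 26.7 − 17.6 = 9.1 DD/day.
Total K = 141 + 89 + 88 + 120 = 438 DD.
Total duration = 438 / 9.1 = 48.132 ≈ 48.1 days.

48.1 days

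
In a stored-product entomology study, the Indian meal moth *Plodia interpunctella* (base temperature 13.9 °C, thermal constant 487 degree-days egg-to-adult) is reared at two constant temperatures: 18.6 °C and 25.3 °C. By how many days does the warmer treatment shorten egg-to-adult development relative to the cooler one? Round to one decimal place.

60.9 days

At 18.6 °C: 487 / (18.6 − 13.9) = 487 / 4.7 = 103.617 d.
At 25.3 °C: 487 / (25.3 − 13.9) = 487 / 11.4 = 42.719 d.
Difference = |103.617 − 42.719| = 60.898 ≈ 60.9 days.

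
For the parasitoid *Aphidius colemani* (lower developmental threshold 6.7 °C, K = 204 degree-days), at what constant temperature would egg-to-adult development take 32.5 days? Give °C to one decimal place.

Required daily accumulation = 204 / 32.5 = 6.277 DD/day.
T = T_base + 6.277 = 6.7 + 6.277 = 12.977 ≈ 13.0 °C.

13.0 °C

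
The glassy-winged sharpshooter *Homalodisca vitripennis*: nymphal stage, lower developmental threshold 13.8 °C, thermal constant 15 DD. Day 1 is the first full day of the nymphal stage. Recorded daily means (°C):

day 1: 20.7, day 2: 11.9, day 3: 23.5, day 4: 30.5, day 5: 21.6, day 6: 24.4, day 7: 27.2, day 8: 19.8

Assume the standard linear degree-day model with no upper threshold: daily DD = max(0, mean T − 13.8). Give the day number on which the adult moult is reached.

Daily DD above 13.8 °C: 6.9, 0.0, 9.7, 16.7, 7.8, 10.6, 13.4, 6.0.
Cumulative: 6.9, 6.9, 16.6, 33.3, 41.1, 51.7, 65.1, 71.1.
The total first reaches 15 DD on day 3.

day 3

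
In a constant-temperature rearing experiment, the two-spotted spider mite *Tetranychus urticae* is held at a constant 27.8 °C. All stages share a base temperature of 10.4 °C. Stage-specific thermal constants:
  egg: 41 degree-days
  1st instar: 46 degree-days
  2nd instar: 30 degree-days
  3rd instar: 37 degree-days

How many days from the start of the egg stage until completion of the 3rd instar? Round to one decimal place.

Daily accumulation at 27.8 °C = 27.8 − 10.4 = 17.4 DD/day.
Total K = 41 + 46 + 30 + 37 = 154 DD.
Total duration = 154 / 17.4 = 8.851 ≈ 8.9 days.

8.9 days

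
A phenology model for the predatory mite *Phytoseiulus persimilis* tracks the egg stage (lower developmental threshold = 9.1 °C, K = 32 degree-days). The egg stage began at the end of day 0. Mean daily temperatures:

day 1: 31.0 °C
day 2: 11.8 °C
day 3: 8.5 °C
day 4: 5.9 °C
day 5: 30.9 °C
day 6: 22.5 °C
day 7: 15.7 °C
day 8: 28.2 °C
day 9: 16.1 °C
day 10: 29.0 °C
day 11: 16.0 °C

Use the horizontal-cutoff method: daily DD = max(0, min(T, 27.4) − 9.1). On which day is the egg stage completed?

day 5

Daily DD above 9.1 °C (capped at 18.3): 18.3, 2.7, 0.0, 0.0, 18.3, 13.4, 6.6, 18.3, 7.0, 18.3, 6.9.
Cumulative: 18.3, 21.0, 21.0, 21.0, 39.3, 52.7, 59.3, 77.6, 84.6, 102.9, 109.8.
The total first reaches 32 DD on day 5.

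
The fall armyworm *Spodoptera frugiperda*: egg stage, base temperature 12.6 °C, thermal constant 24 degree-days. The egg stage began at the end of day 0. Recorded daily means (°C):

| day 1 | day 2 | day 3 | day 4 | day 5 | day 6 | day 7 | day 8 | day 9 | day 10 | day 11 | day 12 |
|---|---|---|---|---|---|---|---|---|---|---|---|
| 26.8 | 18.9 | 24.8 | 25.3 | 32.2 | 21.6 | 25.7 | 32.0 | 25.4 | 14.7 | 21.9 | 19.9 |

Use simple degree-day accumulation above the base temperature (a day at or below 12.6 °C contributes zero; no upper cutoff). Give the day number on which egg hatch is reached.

day 3

Daily DD above 12.6 °C: 14.2, 6.3, 12.2, 12.7, 19.6, 9.0, 13.1, 19.4, 12.8, 2.1, 9.3, 7.3.
Cumulative: 14.2, 20.5, 32.7, 45.4, 65.0, 74.0, 87.1, 106.5, 119.3, 121.4, 130.7, 138.0.
The total first reaches 24 DD on day 3.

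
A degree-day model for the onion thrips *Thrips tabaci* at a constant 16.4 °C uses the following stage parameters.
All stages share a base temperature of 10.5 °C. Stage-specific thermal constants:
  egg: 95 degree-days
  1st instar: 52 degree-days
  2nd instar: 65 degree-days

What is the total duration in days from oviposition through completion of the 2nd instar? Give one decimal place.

Daily accumulation at 16.4 °C = 16.4 − 10.5 = 5.9 DD/day.
Total K = 95 + 52 + 65 = 212 DD.
Total duration = 212 / 5.9 = 35.932 ≈ 35.9 days.

35.9 days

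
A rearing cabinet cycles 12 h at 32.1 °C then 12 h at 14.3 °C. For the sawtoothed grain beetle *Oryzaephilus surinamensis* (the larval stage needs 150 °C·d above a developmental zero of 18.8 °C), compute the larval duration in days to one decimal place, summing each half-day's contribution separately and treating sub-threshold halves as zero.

Day half: max(0, 32.1 − 18.8) × 0.5 = 13.3 × 0.5 = 6.65 DD.
Night half: max(0, 14.3 − 18.8) × 0.5 = 0.0 × 0.5 = 0.00 DD.
Per 24 h: 6.65 DD/day.
Duration = 150 / 6.65 = 22.556 ≈ 22.6 days.

22.6 days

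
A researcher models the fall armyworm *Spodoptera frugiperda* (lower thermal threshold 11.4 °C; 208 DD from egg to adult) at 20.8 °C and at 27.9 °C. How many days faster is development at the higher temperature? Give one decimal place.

At 20.8 °C: 208 / (20.8 − 11.4) = 208 / 9.4 = 22.128 d.
At 27.9 °C: 208 / (27.9 − 11.4) = 208 / 16.5 = 12.606 d.
Difference = |22.128 − 12.606| = 9.522 ≈ 9.5 days.

9.5 days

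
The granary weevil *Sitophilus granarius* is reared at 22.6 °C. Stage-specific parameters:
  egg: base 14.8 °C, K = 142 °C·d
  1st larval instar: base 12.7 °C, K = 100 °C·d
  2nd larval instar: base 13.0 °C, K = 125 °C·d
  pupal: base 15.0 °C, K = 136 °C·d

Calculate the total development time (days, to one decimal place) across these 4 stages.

egg: 142 / (22.6 − 14.8) = 142 / 7.8 = 18.205 d.
1st larval instar: 100 / (22.6 − 12.7) = 100 / 9.9 = 10.101 d.
2nd larval instar: 125 / (22.6 − 13.0) = 125 / 9.6 = 13.021 d.
pupal: 136 / (22.6 − 15.0) = 136 / 7.6 = 17.895 d.
Sum = 59.222 ≈ 59.2 days.

59.2 days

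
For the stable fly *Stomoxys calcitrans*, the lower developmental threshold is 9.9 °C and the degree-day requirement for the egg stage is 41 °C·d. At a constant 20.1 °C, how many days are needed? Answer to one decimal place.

Daily accumulation = 20.1 − 9.9 = 10.2 DD/day.
Duration = 41 / 10.2 = 4.020 ≈ 4.0 days.

4.0 days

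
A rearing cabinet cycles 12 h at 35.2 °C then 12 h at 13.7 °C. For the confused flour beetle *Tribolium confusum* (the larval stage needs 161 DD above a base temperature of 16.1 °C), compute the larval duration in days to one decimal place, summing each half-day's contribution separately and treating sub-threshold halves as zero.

16.9 days

Day half: max(0, 35.2 − 16.1) × 0.5 = 19.1 × 0.5 = 9.55 DD.
Night half: max(0, 13.7 − 16.1) × 0.5 = 0.0 × 0.5 = 0.00 DD.
Per 24 h: 9.55 DD/day.
Duration = 161 / 9.55 = 16.859 ≈ 16.9 days.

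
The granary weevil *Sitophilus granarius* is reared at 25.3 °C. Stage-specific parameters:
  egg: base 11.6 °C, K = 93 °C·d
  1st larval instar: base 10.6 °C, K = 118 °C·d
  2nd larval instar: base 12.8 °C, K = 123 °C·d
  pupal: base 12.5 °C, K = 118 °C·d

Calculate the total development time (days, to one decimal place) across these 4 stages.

33.9 days

egg: 93 / (25.3 − 11.6) = 93 / 13.7 = 6.788 d.
1st larval instar: 118 / (25.3 − 10.6) = 118 / 14.7 = 8.027 d.
2nd larval instar: 123 / (25.3 − 12.8) = 123 / 12.5 = 9.840 d.
pupal: 118 / (25.3 − 12.5) = 118 / 12.8 = 9.219 d.
Sum = 33.874 ≈ 33.9 days.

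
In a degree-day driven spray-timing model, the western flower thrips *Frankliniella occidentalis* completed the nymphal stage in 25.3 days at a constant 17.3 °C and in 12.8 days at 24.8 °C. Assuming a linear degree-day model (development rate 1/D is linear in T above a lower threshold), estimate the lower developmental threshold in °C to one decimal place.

9.6 °C

Equal thermal constants: D₁(T₁ − T_b) = D₂(T₂ − T_b).
25.3·(17.3 − T_b) = 12.8·(24.8 − T_b)
T_b = (25.3·17.3 − 12.8·24.8) / (25.3 − 12.8) = 120.25 / 12.5 = 9.620 °C ≈ 9.6 °C.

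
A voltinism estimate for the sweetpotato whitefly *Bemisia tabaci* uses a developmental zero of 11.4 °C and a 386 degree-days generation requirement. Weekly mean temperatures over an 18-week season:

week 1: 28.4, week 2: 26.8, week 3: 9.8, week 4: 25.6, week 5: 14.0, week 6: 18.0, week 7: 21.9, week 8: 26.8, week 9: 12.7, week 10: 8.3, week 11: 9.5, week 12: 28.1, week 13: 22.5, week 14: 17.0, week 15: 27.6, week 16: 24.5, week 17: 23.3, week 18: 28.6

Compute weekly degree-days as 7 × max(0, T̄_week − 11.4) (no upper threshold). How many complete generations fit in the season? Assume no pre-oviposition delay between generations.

3 generations

Weekly DD (7 × max(0, T̄ − 11.4)): 119.0, 107.8, 0.0, 99.4, 18.2, 46.2, 73.5, 107.8, 9.1, 0.0, 0.0, 116.9, 77.7, 39.2, 113.4, 91.7, 83.3, 120.4.
Season total = 1223.6 DD.
Complete generations = ⌊1223.6 / 386⌋ = 3.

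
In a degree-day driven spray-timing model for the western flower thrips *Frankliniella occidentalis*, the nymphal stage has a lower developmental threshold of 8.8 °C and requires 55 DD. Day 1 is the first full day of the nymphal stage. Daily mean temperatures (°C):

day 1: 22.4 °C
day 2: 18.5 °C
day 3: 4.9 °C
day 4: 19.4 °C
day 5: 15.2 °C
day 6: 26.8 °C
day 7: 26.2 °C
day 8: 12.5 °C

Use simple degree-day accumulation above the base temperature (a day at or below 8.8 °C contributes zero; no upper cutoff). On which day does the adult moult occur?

Daily DD above 8.8 °C: 13.6, 9.7, 0.0, 10.6, 6.4, 18.0, 17.4, 3.7.
Cumulative: 13.6, 23.3, 23.3, 33.9, 40.3, 58.3, 75.7, 79.4.
The total first reaches 55 DD on day 6.

day 6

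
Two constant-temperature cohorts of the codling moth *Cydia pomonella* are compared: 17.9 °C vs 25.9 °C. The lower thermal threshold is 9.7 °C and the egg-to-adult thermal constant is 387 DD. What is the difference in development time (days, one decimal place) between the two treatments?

23.3 days

At 17.9 °C: 387 / (17.9 − 9.7) = 387 / 8.2 = 47.195 d.
At 25.9 °C: 387 / (25.9 − 9.7) = 387 / 16.2 = 23.889 d.
Difference = |47.195 − 23.889| = 23.306 ≈ 23.3 days.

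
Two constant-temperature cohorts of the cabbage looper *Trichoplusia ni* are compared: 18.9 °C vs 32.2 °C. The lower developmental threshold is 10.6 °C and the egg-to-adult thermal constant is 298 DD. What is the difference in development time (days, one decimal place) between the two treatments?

22.1 days

At 18.9 °C: 298 / (18.9 − 10.6) = 298 / 8.3 = 35.904 d.
At 32.2 °C: 298 / (32.2 − 10.6) = 298 / 21.6 = 13.796 d.
Difference = |35.904 − 13.796| = 22.107 ≈ 22.1 days.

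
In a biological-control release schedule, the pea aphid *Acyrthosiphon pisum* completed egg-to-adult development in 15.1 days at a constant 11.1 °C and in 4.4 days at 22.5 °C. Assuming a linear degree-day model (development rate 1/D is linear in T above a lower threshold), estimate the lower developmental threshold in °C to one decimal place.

Equal thermal constants: D₁(T₁ − T_b) = D₂(T₂ − T_b).
15.1·(11.1 − T_b) = 4.4·(22.5 − T_b)
T_b = (15.1·11.1 − 4.4·22.5) / (15.1 − 4.4) = 68.61 / 10.7 = 6.412 °C ≈ 6.4 °C.

6.4 °C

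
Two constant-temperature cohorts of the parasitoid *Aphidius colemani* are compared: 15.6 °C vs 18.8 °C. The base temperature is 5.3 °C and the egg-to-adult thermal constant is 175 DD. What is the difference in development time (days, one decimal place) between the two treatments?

4.0 days

At 15.6 °C: 175 / (15.6 − 5.3) = 175 / 10.3 = 16.990 d.
At 18.8 °C: 175 / (18.8 − 5.3) = 175 / 13.5 = 12.963 d.
Difference = |16.990 − 12.963| = 4.027 ≈ 4.0 days.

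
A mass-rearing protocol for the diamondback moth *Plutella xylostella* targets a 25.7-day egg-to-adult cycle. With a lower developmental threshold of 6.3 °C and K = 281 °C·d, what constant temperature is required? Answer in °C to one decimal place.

17.2 °C

Required daily accumulation = 281 / 25.7 = 10.934 DD/day.
T = T_base + 10.934 = 6.3 + 10.934 = 17.234 ≈ 17.2 °C.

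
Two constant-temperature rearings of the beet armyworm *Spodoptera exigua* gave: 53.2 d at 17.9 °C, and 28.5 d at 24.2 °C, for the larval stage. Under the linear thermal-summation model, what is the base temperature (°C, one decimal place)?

Under the model K = D·(T − T_b), so D₁·(T₁ − T_b) = D₂·(T₂ − T_b).
53.2·(17.9 − T_b) = 28.5·(24.2 − T_b)
T_b = (53.2·17.9 − 28.5·24.2) / (53.2 − 28.5) = 262.58 / 24.7 = 10.631 °C ≈ 10.6 °C.

10.6 °C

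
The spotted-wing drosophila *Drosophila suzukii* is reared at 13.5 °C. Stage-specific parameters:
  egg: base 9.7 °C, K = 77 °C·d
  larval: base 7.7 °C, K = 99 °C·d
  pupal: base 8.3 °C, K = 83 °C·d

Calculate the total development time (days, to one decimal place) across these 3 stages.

53.3 days

egg: 77 / (13.5 − 9.7) = 77 / 3.8 = 20.263 d.
larval: 99 / (13.5 − 7.7) = 99 / 5.8 = 17.069 d.
pupal: 83 / (13.5 − 8.3) = 83 / 5.2 = 15.962 d.
Sum = 53.294 ≈ 53.3 days.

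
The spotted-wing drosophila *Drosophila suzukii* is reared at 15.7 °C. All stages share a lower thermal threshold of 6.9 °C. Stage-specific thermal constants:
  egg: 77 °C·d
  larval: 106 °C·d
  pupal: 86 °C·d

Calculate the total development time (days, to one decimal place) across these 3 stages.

30.6 days

Daily accumulation at 15.7 °C = 15.7 − 6.9 = 8.8 DD/day.
Total K = 77 + 106 + 86 = 269 DD.
Total duration = 269 / 8.8 = 30.568 ≈ 30.6 days.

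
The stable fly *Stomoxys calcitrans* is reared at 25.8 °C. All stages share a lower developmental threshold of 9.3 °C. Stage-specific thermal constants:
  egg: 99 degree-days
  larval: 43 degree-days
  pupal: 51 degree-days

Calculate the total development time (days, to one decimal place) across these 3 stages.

Daily accumulation at 25.8 °C = 25.8 − 9.3 = 16.5 DD/day.
Total K = 99 + 43 + 51 = 193 DD.
Total duration = 193 / 16.5 = 11.697 ≈ 11.7 days.

11.7 days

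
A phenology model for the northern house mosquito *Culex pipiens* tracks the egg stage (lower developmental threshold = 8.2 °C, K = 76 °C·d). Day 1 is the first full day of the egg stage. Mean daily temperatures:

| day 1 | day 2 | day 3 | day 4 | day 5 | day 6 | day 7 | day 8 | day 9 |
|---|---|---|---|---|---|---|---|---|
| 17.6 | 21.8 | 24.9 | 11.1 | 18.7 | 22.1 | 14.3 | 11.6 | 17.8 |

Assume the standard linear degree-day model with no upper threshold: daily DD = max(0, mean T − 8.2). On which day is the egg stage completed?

Daily DD above 8.2 °C: 9.4, 13.6, 16.7, 2.9, 10.5, 13.9, 6.1, 3.4, 9.6.
Cumulative: 9.4, 23.0, 39.7, 42.6, 53.1, 67.0, 73.1, 76.5, 86.1.
The total first reaches 76 DD on day 8.

day 8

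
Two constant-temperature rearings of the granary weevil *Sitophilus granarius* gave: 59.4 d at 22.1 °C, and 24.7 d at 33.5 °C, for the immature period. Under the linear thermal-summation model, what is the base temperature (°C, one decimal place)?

Under the model K = D·(T − T_b), so D₁·(T₁ − T_b) = D₂·(T₂ − T_b).
59.4·(22.1 − T_b) = 24.7·(33.5 − T_b)
T_b = (59.4·22.1 − 24.7·33.5) / (59.4 − 24.7) = 485.29 / 34.7 = 13.985 °C ≈ 14.0 °C.

14.0 °C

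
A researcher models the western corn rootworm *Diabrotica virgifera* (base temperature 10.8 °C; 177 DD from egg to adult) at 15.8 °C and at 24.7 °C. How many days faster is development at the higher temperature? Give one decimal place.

At 15.8 °C: 177 / (15.8 − 10.8) = 177 / 5.0 = 35.400 d.
At 24.7 °C: 177 / (24.7 − 10.8) = 177 / 13.9 = 12.734 d.
Difference = |35.400 − 12.734| = 22.666 ≈ 22.7 days.

22.7 days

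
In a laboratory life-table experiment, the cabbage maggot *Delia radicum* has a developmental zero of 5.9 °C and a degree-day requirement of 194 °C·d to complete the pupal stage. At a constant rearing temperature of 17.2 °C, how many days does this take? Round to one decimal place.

Daily accumulation = 17.2 − 5.9 = 11.3 DD/day.
Duration = 194 / 11.3 = 17.168 ≈ 17.2 days.

17.2 days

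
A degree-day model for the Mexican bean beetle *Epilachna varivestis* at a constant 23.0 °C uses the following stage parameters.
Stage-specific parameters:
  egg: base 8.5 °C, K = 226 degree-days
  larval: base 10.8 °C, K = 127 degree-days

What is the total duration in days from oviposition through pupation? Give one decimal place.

egg: 226 / (23.0 − 8.5) = 226 / 14.5 = 15.586 d.
larval: 127 / (23.0 − 10.8) = 127 / 12.2 = 10.410 d.
Sum = 25.996 ≈ 26.0 days.

26.0 days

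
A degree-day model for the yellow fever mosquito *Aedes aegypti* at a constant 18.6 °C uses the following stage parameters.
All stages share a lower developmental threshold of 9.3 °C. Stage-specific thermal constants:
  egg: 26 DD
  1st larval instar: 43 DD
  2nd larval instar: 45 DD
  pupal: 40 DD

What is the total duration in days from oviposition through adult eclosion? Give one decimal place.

Daily accumulation at 18.6 °C = 18.6 − 9.3 = 9.3 DD/day.
Total K = 26 + 43 + 45 + 40 = 154 DD.
Total duration = 154 / 9.3 = 16.559 ≈ 16.6 days.

16.6 days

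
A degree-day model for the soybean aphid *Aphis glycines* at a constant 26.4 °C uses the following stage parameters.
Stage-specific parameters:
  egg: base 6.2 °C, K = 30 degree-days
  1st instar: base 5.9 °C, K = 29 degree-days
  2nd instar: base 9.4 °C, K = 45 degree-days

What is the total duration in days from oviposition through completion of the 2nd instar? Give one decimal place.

5.5 days

egg: 30 / (26.4 − 6.2) = 30 / 20.2 = 1.485 d.
1st instar: 29 / (26.4 − 5.9) = 29 / 20.5 = 1.415 d.
2nd instar: 45 / (26.4 − 9.4) = 45 / 17.0 = 2.647 d.
Sum = 5.547 ≈ 5.5 days.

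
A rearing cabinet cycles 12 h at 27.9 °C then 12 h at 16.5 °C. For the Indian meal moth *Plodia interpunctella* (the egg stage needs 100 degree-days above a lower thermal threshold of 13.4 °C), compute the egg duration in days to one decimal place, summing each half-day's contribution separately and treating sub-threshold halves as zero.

Day half: max(0, 27.9 − 13.4) × 0.5 = 14.5 × 0.5 = 7.25 DD.
Night half: max(0, 16.5 − 13.4) × 0.5 = 3.1 × 0.5 = 1.55 DD.
Per 24 h: 8.80 DD/day.
Duration = 100 / 8.80 = 11.364 ≈ 11.4 days.

11.4 days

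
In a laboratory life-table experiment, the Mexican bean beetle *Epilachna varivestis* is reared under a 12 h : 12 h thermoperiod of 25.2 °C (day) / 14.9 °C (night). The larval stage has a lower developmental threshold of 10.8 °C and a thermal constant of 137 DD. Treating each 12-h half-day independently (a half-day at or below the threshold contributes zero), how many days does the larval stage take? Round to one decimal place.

14.8 days

Day half: max(0, 25.2 − 10.8) × 0.5 = 14.4 × 0.5 = 7.20 DD.
Night half: max(0, 14.9 − 10.8) × 0.5 = 4.1 × 0.5 = 2.05 DD.
Per 24 h: 9.25 DD/day.
Duration = 137 / 9.25 = 14.811 ≈ 14.8 days.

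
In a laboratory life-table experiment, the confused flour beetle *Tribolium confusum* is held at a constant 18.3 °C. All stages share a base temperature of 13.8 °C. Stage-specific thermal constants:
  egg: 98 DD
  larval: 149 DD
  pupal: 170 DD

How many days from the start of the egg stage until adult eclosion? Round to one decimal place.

Daily accumulation at 18.3 °C = 18.3 − 13.8 = 4.5 DD/day.
Total K = 98 + 149 + 170 = 417 DD.
Total duration = 417 / 4.5 = 92.667 ≈ 92.7 days.

92.7 days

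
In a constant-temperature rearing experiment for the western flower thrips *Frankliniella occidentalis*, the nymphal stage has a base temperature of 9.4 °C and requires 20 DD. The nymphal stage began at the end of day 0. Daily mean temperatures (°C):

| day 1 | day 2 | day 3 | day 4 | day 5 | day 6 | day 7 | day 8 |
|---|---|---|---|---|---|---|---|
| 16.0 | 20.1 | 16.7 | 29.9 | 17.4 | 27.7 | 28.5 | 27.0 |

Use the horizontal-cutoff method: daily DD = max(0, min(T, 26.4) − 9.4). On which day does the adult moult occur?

day 3

Daily DD above 9.4 °C (capped at 17.0): 6.6, 10.7, 7.3, 17.0, 8.0, 17.0, 17.0, 17.0.
Cumulative: 6.6, 17.3, 24.6, 41.6, 49.6, 66.6, 83.6, 100.6.
The total first reaches 20 DD on day 3.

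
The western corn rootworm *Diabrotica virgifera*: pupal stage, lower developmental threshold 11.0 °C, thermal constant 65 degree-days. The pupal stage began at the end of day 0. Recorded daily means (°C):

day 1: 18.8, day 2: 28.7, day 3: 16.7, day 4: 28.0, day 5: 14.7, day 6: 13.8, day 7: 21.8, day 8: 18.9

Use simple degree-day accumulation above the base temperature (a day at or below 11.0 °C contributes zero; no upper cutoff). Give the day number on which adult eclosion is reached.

day 7

Daily DD above 11.0 °C: 7.8, 17.7, 5.7, 17.0, 3.7, 2.8, 10.8, 7.9.
Cumulative: 7.8, 25.5, 31.2, 48.2, 51.9, 54.7, 65.5, 73.4.
The total first reaches 65 DD on day 7.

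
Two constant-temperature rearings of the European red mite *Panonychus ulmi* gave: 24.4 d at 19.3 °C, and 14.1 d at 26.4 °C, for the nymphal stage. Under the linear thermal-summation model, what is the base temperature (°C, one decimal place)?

9.6 °C

Linear rate model ⇒ the product D·(T − T_b) is constant across temperatures.
24.4·(19.3 − T_b) = 14.1·(26.4 − T_b)
T_b = (24.4·19.3 − 14.1·26.4) / (24.4 − 14.1) = 98.68 / 10.3 = 9.581 °C ≈ 9.6 °C.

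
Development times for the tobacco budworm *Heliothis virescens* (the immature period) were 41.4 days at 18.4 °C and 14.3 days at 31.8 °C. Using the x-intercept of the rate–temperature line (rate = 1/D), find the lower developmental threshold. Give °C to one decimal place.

Under the model K = D·(T − T_b), so D₁·(T₁ − T_b) = D₂·(T₂ − T_b).
41.4·(18.4 − T_b) = 14.3·(31.8 − T_b)
T_b = (41.4·18.4 − 14.3·31.8) / (41.4 − 14.3) = 307.02 / 27.1 = 11.329 °C ≈ 11.3 °C.

11.3 °C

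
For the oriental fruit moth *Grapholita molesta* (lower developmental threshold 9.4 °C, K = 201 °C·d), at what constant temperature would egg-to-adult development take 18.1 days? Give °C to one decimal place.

Required daily accumulation = 201 / 18.1 = 11.105 DD/day.
T = T_base + 11.105 = 9.4 + 11.105 = 20.505 ≈ 20.5 °C.

20.5 °C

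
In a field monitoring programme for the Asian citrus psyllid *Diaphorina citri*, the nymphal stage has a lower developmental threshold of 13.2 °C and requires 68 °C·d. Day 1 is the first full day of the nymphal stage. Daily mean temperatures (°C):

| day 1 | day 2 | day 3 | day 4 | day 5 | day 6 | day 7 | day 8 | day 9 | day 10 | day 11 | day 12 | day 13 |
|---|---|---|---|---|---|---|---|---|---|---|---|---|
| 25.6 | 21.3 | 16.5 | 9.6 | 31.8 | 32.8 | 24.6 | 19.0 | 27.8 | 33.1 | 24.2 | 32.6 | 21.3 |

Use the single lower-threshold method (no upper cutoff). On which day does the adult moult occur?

Daily DD above 13.2 °C: 12.4, 8.1, 3.3, 0.0, 18.6, 19.6, 11.4, 5.8, 14.6, 19.9, 11.0, 19.4, 8.1.
Cumulative: 12.4, 20.5, 23.8, 23.8, 42.4, 62.0, 73.4, 79.2, 93.8, 113.7, 124.7, 144.1, 152.2.
The total first reaches 68 DD on day 7.

day 7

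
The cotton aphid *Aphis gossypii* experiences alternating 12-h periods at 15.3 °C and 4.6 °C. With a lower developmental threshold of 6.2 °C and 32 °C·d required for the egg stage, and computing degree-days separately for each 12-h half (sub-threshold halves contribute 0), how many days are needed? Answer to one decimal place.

Day half: max(0, 15.3 − 6.2) × 0.5 = 9.1 × 0.5 = 4.55 DD.
Night half: max(0, 4.6 − 6.2) × 0.5 = 0.0 × 0.5 = 0.00 DD.
Per 24 h: 4.55 DD/day.
Duration = 32 / 4.55 = 7.033 ≈ 7.0 days.

7.0 days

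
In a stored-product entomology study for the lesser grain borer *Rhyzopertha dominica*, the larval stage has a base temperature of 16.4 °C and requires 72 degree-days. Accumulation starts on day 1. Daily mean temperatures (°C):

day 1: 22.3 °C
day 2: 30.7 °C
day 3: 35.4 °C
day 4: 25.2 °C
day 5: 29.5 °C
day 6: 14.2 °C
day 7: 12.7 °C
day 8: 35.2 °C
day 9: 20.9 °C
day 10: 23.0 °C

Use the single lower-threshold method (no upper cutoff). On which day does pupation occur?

Daily DD above 16.4 °C: 5.9, 14.3, 19.0, 8.8, 13.1, 0.0, 0.0, 18.8, 4.5, 6.6.
Cumulative: 5.9, 20.2, 39.2, 48.0, 61.1, 61.1, 61.1, 79.9, 84.4, 91.0.
The total first reaches 72 DD on day 8.

day 8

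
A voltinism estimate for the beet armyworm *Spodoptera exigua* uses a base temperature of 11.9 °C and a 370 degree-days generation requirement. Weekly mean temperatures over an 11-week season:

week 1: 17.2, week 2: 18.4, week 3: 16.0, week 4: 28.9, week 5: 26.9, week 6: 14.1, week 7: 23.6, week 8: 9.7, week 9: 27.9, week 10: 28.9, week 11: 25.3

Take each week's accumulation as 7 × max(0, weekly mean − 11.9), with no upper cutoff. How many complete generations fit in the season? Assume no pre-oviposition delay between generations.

2 generations

Weekly DD (7 × max(0, T̄ − 11.9)): 37.1, 45.5, 28.7, 119.0, 105.0, 15.4, 81.9, 0.0, 112.0, 119.0, 93.8.
Season total = 757.4 DD.
Complete generations = ⌊757.4 / 370⌋ = 2.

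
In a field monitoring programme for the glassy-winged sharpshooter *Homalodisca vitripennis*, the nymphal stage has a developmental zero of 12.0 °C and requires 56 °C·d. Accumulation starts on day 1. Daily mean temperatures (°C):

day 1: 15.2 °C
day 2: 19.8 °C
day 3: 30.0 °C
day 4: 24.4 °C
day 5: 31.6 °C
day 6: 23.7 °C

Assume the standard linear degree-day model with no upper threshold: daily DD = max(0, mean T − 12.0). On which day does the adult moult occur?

Daily DD above 12.0 °C: 3.2, 7.8, 18.0, 12.4, 19.6, 11.7.
Cumulative: 3.2, 11.0, 29.0, 41.4, 61.0, 72.7.
The total first reaches 56 DD on day 5.

day 5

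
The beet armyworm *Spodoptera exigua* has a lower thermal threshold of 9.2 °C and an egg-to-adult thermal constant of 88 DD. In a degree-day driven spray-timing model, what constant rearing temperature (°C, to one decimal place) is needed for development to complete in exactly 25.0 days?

12.7 °C

Required daily accumulation = 88 / 25.0 = 3.520 DD/day.
T = T_base + 3.520 = 9.2 + 3.520 = 12.720 ≈ 12.7 °C.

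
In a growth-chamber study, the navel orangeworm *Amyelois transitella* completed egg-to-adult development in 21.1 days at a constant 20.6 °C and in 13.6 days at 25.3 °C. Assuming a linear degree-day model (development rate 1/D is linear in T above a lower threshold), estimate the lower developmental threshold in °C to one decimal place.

Linear rate model ⇒ the product D·(T − T_b) is constant across temperatures.
21.1·(20.6 − T_b) = 13.6·(25.3 − T_b)
T_b = (21.1·20.6 − 13.6·25.3) / (21.1 − 13.6) = 90.58 / 7.5 = 12.077 °C ≈ 12.1 °C.

12.1 °C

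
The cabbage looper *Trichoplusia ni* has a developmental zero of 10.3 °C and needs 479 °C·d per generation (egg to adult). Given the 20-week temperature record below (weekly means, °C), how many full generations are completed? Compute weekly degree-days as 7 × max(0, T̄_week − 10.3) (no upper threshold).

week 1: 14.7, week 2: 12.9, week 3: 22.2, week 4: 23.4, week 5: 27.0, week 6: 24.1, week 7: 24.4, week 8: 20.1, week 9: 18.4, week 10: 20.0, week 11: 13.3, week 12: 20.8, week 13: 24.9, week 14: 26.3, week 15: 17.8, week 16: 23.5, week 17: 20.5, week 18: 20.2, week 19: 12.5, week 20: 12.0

2 generations

Weekly DD (7 × max(0, T̄ − 10.3)): 30.8, 18.2, 83.3, 91.7, 116.9, 96.6, 98.7, 68.6, 56.7, 67.9, 21.0, 73.5, 102.2, 112.0, 52.5, 92.4, 71.4, 69.3, 15.4, 11.9.
Season total = 1351.0 DD.
Complete generations = ⌊1351.0 / 479⌋ = 2.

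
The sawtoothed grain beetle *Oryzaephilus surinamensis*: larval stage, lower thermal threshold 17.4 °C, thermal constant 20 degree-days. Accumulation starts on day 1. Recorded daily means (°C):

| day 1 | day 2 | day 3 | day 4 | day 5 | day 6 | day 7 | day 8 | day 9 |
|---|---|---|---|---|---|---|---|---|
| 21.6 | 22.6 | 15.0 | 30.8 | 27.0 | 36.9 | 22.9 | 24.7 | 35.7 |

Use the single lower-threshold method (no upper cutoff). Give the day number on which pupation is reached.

Daily DD above 17.4 °C: 4.2, 5.2, 0.0, 13.4, 9.6, 19.5, 5.5, 7.3, 18.3.
Cumulative: 4.2, 9.4, 9.4, 22.8, 32.4, 51.9, 57.4, 64.7, 83.0.
The total first reaches 20 DD on day 4.

day 4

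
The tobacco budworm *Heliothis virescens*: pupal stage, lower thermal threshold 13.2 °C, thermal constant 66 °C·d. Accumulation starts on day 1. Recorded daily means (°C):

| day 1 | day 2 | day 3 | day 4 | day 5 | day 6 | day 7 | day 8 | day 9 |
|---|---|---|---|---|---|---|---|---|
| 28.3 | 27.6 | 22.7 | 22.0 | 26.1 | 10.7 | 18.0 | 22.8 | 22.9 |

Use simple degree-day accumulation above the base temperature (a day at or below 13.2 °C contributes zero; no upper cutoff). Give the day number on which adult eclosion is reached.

day 8

Daily DD above 13.2 °C: 15.1, 14.4, 9.5, 8.8, 12.9, 0.0, 4.8, 9.6, 9.7.
Cumulative: 15.1, 29.5, 39.0, 47.8, 60.7, 60.7, 65.5, 75.1, 84.8.
The total first reaches 66 DD on day 8.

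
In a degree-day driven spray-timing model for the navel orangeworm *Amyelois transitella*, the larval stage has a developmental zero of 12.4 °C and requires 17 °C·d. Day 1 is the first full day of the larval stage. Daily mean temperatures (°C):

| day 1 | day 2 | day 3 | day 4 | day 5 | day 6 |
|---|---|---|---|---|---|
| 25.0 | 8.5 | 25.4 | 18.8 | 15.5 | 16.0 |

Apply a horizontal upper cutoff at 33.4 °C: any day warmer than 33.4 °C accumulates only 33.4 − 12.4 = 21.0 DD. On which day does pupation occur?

day 3

Daily DD above 12.4 °C (capped at 21.0): 12.6, 0.0, 13.0, 6.4, 3.1, 3.6.
Cumulative: 12.6, 12.6, 25.6, 32.0, 35.1, 38.7.
The total first reaches 17 DD on day 3.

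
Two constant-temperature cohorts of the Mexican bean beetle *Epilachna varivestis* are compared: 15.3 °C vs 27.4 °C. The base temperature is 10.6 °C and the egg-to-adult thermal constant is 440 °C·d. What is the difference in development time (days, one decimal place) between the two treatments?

At 15.3 °C: 440 / (15.3 − 10.6) = 440 / 4.7 = 93.617 d.
At 27.4 °C: 440 / (27.4 − 10.6) = 440 / 16.8 = 26.190 d.
Difference = |93.617 − 26.190| = 67.427 ≈ 67.4 days.

67.4 days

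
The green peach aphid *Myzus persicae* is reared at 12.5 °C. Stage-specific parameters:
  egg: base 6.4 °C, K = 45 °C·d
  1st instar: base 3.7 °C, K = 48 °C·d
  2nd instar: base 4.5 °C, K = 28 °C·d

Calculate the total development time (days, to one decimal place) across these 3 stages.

egg: 45 / (12.5 − 6.4) = 45 / 6.1 = 7.377 d.
1st instar: 48 / (12.5 − 3.7) = 48 / 8.8 = 5.455 d.
2nd instar: 28 / (12.5 − 4.5) = 28 / 8.0 = 3.500 d.
Sum = 16.332 ≈ 16.3 days.

16.3 days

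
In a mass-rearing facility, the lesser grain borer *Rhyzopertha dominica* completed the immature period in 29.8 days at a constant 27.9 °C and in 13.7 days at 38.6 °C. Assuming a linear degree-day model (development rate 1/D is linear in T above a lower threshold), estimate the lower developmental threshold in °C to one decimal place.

18.8 °C

Linear rate model ⇒ the product D·(T − T_b) is constant across temperatures.
29.8·(27.9 − T_b) = 13.7·(38.6 − T_b)
T_b = (29.8·27.9 − 13.7·38.6) / (29.8 − 13.7) = 302.60 / 16.1 = 18.795 °C ≈ 18.8 °C.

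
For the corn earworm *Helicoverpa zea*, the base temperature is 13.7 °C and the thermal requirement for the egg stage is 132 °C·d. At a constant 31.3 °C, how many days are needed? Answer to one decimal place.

7.5 days

Daily accumulation = 31.3 − 13.7 = 17.6 DD/day.
Duration = 132 / 17.6 = 7.500 ≈ 7.5 days.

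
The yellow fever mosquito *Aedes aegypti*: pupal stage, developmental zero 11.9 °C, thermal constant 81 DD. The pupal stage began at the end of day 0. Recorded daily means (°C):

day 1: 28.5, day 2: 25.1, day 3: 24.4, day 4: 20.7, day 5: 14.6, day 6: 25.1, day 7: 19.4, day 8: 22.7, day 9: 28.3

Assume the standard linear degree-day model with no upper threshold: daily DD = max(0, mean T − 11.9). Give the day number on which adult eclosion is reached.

day 8

Daily DD above 11.9 °C: 16.6, 13.2, 12.5, 8.8, 2.7, 13.2, 7.5, 10.8, 16.4.
Cumulative: 16.6, 29.8, 42.3, 51.1, 53.8, 67.0, 74.5, 85.3, 101.7.
The total first reaches 81 DD on day 8.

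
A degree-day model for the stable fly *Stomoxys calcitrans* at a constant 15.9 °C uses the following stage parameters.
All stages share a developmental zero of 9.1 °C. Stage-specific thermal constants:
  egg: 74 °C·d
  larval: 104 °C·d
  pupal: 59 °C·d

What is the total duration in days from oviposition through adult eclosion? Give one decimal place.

Daily accumulation at 15.9 °C = 15.9 − 9.1 = 6.8 DD/day.
Total K = 74 + 104 + 59 = 237 DD.
Total duration = 237 / 6.8 = 34.853 ≈ 34.9 days.

34.9 days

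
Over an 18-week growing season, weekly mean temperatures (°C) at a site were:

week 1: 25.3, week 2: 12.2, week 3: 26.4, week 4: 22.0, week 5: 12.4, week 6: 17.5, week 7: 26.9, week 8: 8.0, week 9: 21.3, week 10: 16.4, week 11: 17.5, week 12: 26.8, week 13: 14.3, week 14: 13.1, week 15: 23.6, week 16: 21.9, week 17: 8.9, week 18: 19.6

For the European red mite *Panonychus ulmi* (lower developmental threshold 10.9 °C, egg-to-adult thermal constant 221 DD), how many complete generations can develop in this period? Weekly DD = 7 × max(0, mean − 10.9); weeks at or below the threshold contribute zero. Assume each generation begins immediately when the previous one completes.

Weekly DD (7 × max(0, T̄ − 10.9)): 100.8, 9.1, 108.5, 77.7, 10.5, 46.2, 112.0, 0.0, 72.8, 38.5, 46.2, 111.3, 23.8, 15.4, 88.9, 77.0, 0.0, 60.9.
Season total = 999.6 DD.
Complete generations = ⌊999.6 / 221⌋ = 4.

4 generations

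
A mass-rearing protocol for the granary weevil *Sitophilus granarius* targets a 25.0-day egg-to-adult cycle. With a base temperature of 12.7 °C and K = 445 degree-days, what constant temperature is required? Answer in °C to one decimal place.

Required daily accumulation = 445 / 25.0 = 17.800 DD/day.
T = T_base + 17.800 = 12.7 + 17.800 = 30.500 ≈ 30.5 °C.

30.5 °C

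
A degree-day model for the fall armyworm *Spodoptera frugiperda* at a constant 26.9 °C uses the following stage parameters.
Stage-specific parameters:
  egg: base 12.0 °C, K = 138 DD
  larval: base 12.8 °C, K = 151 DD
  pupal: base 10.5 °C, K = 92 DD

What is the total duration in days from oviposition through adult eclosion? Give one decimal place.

25.6 days

egg: 138 / (26.9 − 12.0) = 138 / 14.9 = 9.262 d.
larval: 151 / (26.9 − 12.8) = 151 / 14.1 = 10.709 d.
pupal: 92 / (26.9 − 10.5) = 92 / 16.4 = 5.610 d.
Sum = 25.581 ≈ 25.6 days.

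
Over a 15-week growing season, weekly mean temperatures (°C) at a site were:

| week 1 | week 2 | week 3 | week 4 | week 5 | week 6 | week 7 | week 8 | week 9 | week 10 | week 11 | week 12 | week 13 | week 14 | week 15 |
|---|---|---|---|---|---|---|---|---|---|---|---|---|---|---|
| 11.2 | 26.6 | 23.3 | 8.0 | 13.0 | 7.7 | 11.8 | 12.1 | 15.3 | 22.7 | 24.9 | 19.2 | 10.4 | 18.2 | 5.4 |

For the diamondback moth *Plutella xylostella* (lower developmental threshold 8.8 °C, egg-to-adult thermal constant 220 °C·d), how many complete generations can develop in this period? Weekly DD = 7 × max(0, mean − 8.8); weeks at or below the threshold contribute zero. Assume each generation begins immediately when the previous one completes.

3 generations

Weekly DD (7 × max(0, T̄ − 8.8)): 16.8, 124.6, 101.5, 0.0, 29.4, 0.0, 21.0, 23.1, 45.5, 97.3, 112.7, 72.8, 11.2, 65.8, 0.0.
Season total = 721.7 DD.
Complete generations = ⌊721.7 / 220⌋ = 3.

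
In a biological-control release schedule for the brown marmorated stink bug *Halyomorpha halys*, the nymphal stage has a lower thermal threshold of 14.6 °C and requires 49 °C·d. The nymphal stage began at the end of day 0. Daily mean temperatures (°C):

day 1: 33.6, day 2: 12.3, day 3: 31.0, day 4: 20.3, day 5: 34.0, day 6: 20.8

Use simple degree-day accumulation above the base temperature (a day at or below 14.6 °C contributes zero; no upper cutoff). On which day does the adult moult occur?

day 5

Daily DD above 14.6 °C: 19.0, 0.0, 16.4, 5.7, 19.4, 6.2.
Cumulative: 19.0, 19.0, 35.4, 41.1, 60.5, 66.7.
The total first reaches 49 DD on day 5.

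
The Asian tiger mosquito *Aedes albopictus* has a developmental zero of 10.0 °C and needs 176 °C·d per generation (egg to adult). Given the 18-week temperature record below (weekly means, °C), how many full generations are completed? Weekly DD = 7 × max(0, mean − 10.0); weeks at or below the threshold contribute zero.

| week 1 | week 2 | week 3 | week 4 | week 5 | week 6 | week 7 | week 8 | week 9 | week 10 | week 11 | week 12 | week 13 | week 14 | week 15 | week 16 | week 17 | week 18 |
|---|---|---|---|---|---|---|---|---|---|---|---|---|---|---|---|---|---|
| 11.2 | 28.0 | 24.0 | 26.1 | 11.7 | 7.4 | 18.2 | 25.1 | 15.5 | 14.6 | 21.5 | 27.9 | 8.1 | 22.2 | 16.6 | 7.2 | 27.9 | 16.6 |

Weekly DD (7 × max(0, T̄ − 10.0)): 8.4, 126.0, 98.0, 112.7, 11.9, 0.0, 57.4, 105.7, 38.5, 32.2, 80.5, 125.3, 0.0, 85.4, 46.2, 0.0, 125.3, 46.2.
Season total = 1099.7 DD.
Complete generations = ⌊1099.7 / 176⌋ = 6.

6 generations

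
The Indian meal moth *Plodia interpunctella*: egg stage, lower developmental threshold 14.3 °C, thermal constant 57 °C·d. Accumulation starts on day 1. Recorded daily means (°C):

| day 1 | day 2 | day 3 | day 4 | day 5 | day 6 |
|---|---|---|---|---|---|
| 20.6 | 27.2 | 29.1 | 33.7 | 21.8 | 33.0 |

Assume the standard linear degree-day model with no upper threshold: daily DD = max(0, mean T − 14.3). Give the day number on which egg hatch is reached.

Daily DD above 14.3 °C: 6.3, 12.9, 14.8, 19.4, 7.5, 18.7.
Cumulative: 6.3, 19.2, 34.0, 53.4, 60.9, 79.6.
The total first reaches 57 DD on day 5.

day 5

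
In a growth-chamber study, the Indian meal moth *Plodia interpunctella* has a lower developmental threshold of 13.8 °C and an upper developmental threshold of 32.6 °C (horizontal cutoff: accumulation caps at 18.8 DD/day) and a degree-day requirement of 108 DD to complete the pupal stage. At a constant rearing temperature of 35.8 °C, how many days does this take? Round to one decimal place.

5.7 days

Temperature 35.8 °C exceeds the upper threshold, so daily accumulation caps at 32.6 − 13.8 = 18.8 DD/day.
Duration = 108 / 18.8 = 5.745 ≈ 5.7 days.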